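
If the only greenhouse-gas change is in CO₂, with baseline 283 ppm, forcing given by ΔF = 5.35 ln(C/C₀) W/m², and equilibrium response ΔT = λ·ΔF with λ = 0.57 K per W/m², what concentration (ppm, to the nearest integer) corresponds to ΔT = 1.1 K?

Required forcing: ΔF = ΔT/λ = 1.1/0.57 = 1.9298 W/m².
Then ln(C/283) = ΔF/5.35 = 1.9298/5.35 = 0.36071.
So C = 283 × e^0.36071 = 283 × 1.43435 = 405.92 ppm.

C ≈ 406 ppm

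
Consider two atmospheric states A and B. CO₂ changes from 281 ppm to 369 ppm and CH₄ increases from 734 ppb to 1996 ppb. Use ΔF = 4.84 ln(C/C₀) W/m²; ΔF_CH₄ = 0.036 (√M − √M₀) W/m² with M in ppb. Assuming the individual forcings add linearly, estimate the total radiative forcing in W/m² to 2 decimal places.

CO₂: 4.84 × ln(369/281) = 4.84 × ln(1.31317) = 4.84 × 0.27244 = 1.3186 W/m².
CH₄: 0.036 × (√1996 − √734) = 0.036 × (44.6766 − 27.0924) = 0.036 × 17.5842 = 0.6330 W/m².
Total ΔF = 1.3186 + 0.6330 = 1.9516 W/m².

ΔF = 1.95 W/m²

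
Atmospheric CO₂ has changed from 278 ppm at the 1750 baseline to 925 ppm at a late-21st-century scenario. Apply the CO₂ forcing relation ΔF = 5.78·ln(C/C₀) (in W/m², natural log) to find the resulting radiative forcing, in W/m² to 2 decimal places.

ΔF = 6.95 W/m²

CO₂: 5.78 × ln(925/278) = 5.78 × ln(3.32734) = 5.78 × 1.20217 = 6.9485 W/m².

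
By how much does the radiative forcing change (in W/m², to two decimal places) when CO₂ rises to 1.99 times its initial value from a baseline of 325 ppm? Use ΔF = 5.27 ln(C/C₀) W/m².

ΔF = 5.27 × ln(1.99) = 5.27 × 0.68813 = 3.6264 W/m².

ΔF = 3.63 W/m²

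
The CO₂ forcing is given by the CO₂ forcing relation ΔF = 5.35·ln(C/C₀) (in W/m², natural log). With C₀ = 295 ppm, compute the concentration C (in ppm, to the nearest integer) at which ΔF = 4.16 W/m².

Set 5.35 ln(C/295) = 4.16, so ln(C/295) = 4.16/5.35 = 0.77757.
Then C/295 = e^0.77757 = 2.17618, giving C = 295 × 2.17618 = 641.97 ppm.

C ≈ 642 ppm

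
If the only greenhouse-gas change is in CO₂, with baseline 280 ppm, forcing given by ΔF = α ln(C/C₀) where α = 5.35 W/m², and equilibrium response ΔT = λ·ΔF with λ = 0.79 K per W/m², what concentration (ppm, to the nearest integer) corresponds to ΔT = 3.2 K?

Required forcing: ΔF = ΔT/λ = 3.2/0.79 = 4.0506 W/m².
Then ln(C/280) = ΔF/5.35 = 4.0506/5.35 = 0.75712.
So C = 280 × e^0.75712 = 280 × 2.13213 = 597.00 ppm.

C ≈ 597 ppm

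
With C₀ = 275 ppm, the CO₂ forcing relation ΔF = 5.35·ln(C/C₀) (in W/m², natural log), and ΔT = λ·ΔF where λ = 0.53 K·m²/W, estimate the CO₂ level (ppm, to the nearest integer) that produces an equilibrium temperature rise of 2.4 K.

Required forcing: ΔF = ΔT/λ = 2.4/0.53 = 4.5283 W/m².
Then ln(C/275) = ΔF/5.35 = 4.5283/5.35 = 0.84641.
So C = 275 × e^0.84641 = 275 × 2.33126 = 641.10 ppm.

C ≈ 641 ppm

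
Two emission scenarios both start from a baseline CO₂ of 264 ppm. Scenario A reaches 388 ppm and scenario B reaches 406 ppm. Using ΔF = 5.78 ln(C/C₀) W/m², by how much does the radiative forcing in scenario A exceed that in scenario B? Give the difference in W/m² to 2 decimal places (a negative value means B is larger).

ΔF_A − ΔF_B = -0.26 W/m²

ΔF_A = 5.78 ln(388/264) = 5.78 × 0.38506 = 2.2256 W/m².
ΔF_B = 5.78 ln(406/264) = 5.78 × 0.43040 = 2.4877 W/m².
Difference: 2.2256 − 2.4877 = -0.2621 W/m².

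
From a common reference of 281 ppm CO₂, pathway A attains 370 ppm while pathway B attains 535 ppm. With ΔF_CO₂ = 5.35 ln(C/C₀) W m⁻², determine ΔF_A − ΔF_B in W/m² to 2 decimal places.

ΔF_A − ΔF_B = -1.97 W/m²

ΔF_A = 5.35 ln(370/281) = 5.35 × 0.27515 = 1.4721 W/m².
ΔF_B = 5.35 ln(535/281) = 5.35 × 0.64391 = 3.4449 W/m².
Difference: 1.4721 − 3.4449 = -1.9728 W/m².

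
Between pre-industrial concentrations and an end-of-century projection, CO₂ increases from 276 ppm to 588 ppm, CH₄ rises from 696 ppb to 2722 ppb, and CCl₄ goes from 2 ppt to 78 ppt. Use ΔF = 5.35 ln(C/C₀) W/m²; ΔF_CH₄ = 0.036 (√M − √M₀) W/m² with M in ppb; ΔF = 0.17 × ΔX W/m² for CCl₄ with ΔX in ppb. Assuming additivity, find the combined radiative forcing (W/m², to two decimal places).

ΔF = 4.99 W/m²

CO₂: 5.35 × ln(588/276) = 5.35 × ln(2.13043) = 5.35 × 0.75632 = 4.0463 W/m².
CH₄: 0.036 × (√2722 − √696) = 0.036 × (52.1728 − 26.3818) = 0.036 × 25.7910 = 0.9285 W/m².
CCl₄: Δ = 78 − 2 = 76 ppt = 0.076 ppb; ΔF = 0.17 × 0.076 = 0.0129 W/m².
Total ΔF = 4.0463 + 0.9285 + 0.0129 = 4.9877 W/m².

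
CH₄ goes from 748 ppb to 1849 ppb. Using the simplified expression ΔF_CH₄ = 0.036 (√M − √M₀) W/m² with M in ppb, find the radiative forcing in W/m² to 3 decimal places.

ΔF = 0.563 W/m²

CH₄: 0.036 × (√1849 − √748) = 0.036 × (43.0000 − 27.3496) = 0.036 × 15.6504 = 0.5634 W/m².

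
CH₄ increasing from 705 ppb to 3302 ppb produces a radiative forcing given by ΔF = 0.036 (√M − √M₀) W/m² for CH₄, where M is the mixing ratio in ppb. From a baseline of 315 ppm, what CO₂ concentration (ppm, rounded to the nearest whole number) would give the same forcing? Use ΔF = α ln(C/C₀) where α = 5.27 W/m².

CH₄ forcing: 0.036 × (√3302 − √705) = 0.036 × (57.4630 − 26.5518) = 0.036 × 30.9112 = 1.11280 W/m².
Set 5.27 ln(C/315) = 1.11280: ln(C/315) = 1.11280/5.27 = 0.21116, so C = 315 × e^0.21116 = 315 × 1.23511 = 389.06 ppm.

C ≈ 389 ppm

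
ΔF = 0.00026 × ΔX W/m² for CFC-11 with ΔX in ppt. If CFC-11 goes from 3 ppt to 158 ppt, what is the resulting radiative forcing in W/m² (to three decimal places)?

ΔF = 0.040 W/m²

CFC-11: ΔF = 0.00026 × (158 − 3) = 0.00026 × 155 = 0.0403 W/m².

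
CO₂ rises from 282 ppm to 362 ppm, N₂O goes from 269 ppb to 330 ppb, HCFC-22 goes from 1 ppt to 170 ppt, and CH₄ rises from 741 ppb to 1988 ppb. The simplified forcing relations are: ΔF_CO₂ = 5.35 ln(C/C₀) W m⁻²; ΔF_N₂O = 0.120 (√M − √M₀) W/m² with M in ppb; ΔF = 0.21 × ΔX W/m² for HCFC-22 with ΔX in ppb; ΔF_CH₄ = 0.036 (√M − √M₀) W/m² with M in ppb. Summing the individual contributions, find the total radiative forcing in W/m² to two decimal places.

CO₂: 5.35 × ln(362/282) = 5.35 × ln(1.28369) = 5.35 × 0.24974 = 1.3361 W/m².
N₂O: 0.120 × (√330 − √269) = 0.120 × (18.1659 − 16.4012) = 0.120 × 1.7647 = 0.2118 W/m².
HCFC-22: Δ = 170 − 1 = 169 ppt = 0.169 ppb; ΔF = 0.21 × 0.169 = 0.0355 W/m².
CH₄: 0.036 × (√1988 − √741) = 0.036 × (44.5870 − 27.2213) = 0.036 × 17.3657 = 0.6252 W/m².
Total ΔF = 1.3361 + 0.2118 + 0.0355 + 0.6252 = 2.2086 W/m².

ΔF = 2.21 W/m²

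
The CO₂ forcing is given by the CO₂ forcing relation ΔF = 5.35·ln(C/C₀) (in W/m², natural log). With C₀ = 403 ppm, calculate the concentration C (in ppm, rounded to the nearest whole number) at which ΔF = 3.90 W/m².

C ≈ 835 ppm

Set 5.35 ln(C/403) = 3.90, so ln(C/403) = 3.90/5.35 = 0.72897.
Then C/403 = e^0.72897 = 2.07294, giving C = 403 × 2.07294 = 835.39 ppm.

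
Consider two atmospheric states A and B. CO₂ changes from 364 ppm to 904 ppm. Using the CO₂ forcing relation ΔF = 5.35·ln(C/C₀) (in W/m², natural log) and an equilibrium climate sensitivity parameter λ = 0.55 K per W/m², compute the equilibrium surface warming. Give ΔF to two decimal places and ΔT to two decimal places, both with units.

CO₂: 5.35 × ln(904/364) = 5.35 × ln(2.48352) = 5.35 × 0.90968 = 4.8668 W/m².
ΔT = λ ΔF = 0.55 × 4.87 = 2.6785 K.

ΔF = 4.87 W/m²; ΔT = 2.68 K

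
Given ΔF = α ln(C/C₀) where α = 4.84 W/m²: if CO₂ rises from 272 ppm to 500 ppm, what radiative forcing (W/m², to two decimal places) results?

ΔF = 2.95 W/m²

CO₂: 4.84 × ln(500/272) = 4.84 × ln(1.83824) = 4.84 × 0.60881 = 2.9466 W/m².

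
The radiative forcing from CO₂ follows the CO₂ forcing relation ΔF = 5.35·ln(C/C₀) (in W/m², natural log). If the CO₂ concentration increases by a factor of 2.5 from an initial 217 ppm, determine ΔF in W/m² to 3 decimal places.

ΔF = 5.35 × ln(2.5) = 5.35 × 0.91629 = 4.9022 W/m².

ΔF = 4.902 W/m²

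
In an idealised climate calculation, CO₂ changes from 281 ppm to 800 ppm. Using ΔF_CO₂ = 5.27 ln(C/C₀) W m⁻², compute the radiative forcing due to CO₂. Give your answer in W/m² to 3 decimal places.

CO₂ absorption bands are partially saturated, so forcing scales with the logarithm of the concentration ratio.
CO₂: 5.27 × ln(800/281) = 5.27 × ln(2.84698) = 5.27 × 1.04626 = 5.5138 W/m².

ΔF = 5.514 W/m²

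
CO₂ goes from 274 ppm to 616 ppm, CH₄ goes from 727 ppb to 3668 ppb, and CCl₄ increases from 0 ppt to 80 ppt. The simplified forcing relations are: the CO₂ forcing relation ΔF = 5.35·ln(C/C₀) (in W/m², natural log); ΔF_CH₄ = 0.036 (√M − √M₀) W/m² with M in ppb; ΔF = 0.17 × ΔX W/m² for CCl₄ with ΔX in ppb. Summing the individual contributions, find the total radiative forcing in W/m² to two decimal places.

CO₂: 5.35 × ln(616/274) = 5.35 × ln(2.24818) = 5.35 × 0.81012 = 4.3341 W/m².
CH₄: 0.036 × (√3668 − √727) = 0.036 × (60.5640 − 26.9629) = 0.036 × 33.6011 = 1.2096 W/m².
CCl₄: Δ = 80 − 0 = 80 ppt = 0.080 ppb; ΔF = 0.17 × 0.080 = 0.0136 W/m².
Total ΔF = 4.3341 + 1.2096 + 0.0136 = 5.5573 W/m².

ΔF = 5.56 W/m²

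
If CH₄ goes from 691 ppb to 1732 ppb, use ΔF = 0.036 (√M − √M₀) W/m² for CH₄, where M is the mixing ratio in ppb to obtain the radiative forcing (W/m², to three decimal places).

ΔF = 0.552 W/m²

CH₄: 0.036 × (√1732 − √691) = 0.036 × (41.6173 − 26.2869) = 0.036 × 15.3304 = 0.5519 W/m².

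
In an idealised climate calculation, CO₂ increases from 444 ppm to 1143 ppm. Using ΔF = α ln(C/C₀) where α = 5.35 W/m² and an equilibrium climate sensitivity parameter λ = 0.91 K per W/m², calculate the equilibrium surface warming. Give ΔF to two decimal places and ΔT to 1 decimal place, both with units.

CO₂: 5.35 × ln(1143/444) = 5.35 × ln(2.57432) = 5.35 × 0.94559 = 5.0589 W/m².
ΔT = λ ΔF = 0.91 × 5.06 = 4.6046 K.

ΔF = 5.06 W/m²; ΔT = 4.6 K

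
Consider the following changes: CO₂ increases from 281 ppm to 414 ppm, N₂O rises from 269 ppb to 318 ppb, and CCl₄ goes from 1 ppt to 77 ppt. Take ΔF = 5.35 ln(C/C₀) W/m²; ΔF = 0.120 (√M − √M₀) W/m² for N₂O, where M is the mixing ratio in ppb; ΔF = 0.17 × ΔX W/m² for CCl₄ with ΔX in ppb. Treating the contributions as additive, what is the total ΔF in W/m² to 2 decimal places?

CO₂: 5.35 × ln(414/281) = 5.35 × ln(1.47331) = 5.35 × 0.38751 = 2.0732 W/m².
N₂O: 0.120 × (√318 − √269) = 0.120 × (17.8326 − 16.4012) = 0.120 × 1.4314 = 0.1718 W/m².
CCl₄: Δ = 77 − 1 = 76 ppt = 0.076 ppb; ΔF = 0.17 × 0.076 = 0.0129 W/m².
Total ΔF = 2.0732 + 0.1718 + 0.0129 = 2.2579 W/m².

ΔF = 2.26 W/m²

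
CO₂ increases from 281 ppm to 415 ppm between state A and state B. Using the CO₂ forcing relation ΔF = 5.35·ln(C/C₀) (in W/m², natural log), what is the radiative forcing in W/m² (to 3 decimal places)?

CO₂: 5.35 × ln(415/281) = 5.35 × ln(1.47687) = 5.35 × 0.38992 = 2.0861 W/m².

ΔF = 2.086 W/m²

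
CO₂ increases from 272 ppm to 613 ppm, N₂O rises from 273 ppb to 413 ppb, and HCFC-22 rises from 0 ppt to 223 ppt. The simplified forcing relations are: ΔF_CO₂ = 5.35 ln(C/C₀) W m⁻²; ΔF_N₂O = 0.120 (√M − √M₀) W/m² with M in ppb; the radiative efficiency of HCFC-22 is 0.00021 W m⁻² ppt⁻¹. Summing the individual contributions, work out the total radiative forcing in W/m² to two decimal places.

CO₂: 5.35 × ln(613/272) = 5.35 × ln(2.25368) = 5.35 × 0.81256 = 4.3472 W/m².
N₂O: 0.120 × (√413 − √273) = 0.120 × (20.3224 − 16.5227) = 0.120 × 3.7997 = 0.4560 W/m².
HCFC-22: ΔF = 0.00021 × (223 − 0) = 0.00021 × 223 = 0.0468 W/m².
Total ΔF = 4.3472 + 0.4560 + 0.0468 = 4.8500 W/m².

ΔF = 4.85 W/m²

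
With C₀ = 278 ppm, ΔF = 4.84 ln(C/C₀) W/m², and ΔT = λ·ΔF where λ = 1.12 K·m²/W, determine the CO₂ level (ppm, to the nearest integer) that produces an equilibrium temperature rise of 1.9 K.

Required forcing: ΔF = ΔT/λ = 1.9/1.12 = 1.6964 W/m².
Then ln(C/278) = ΔF/4.84 = 1.6964/4.84 = 0.35050.
So C = 278 × e^0.35050 = 278 × 1.41978 = 394.70 ppm.

C ≈ 395 ppm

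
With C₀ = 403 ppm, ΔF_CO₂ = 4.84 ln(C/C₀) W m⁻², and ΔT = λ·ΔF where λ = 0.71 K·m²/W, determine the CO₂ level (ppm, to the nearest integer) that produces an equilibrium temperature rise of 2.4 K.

Required forcing: ΔF = ΔT/λ = 2.4/0.71 = 3.3803 W/m².
Then ln(C/403) = ΔF/4.84 = 3.3803/4.84 = 0.69841.
So C = 403 × e^0.69841 = 403 × 2.01055 = 810.25 ppm.

C ≈ 810 ppm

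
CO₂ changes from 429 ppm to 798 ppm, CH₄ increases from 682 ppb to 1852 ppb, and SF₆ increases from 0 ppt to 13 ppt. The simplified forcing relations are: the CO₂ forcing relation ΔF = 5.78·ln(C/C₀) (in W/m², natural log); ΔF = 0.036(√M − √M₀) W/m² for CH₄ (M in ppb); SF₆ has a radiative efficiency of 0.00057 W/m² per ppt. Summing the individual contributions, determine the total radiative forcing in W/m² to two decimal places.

ΔF = 4.20 W/m²

CO₂: 5.78 × ln(798/429) = 5.78 × ln(1.86014) = 5.78 × 0.62065 = 3.5874 W/m².
CH₄: 0.036 × (√1852 − √682) = 0.036 × (43.0349 − 26.1151) = 0.036 × 16.9198 = 0.6091 W/m².
SF₆: ΔF = 0.00057 × (13 − 0) = 0.00057 × 13 = 0.0074 W/m².
Total ΔF = 3.5874 + 0.6091 + 0.0074 = 4.2039 W/m².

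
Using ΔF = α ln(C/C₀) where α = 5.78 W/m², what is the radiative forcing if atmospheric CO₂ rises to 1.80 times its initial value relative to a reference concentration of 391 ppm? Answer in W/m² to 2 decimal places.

ΔF = 3.40 W/m²

Because the forcing depends only on the ratio C/C₀, the initial concentration does not enter.
ΔF = 5.78 × ln(1.80) = 5.78 × 0.58779 = 3.3974 W/m².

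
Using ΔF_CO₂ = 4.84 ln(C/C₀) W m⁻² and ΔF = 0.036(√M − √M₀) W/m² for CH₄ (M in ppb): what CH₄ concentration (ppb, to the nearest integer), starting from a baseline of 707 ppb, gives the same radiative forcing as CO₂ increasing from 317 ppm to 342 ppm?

M ≈ 1354 ppb

CO₂ forcing: 4.84 × ln(342/317) = 4.84 × 0.075909 = 0.36740 W/m².
Set 0.036(√M − √707) = 0.36740: √M = 0.36740/0.036 + √707 = 10.2056 + 26.5895 = 36.7951.
M = (36.7951)² = 1353.88 ppb.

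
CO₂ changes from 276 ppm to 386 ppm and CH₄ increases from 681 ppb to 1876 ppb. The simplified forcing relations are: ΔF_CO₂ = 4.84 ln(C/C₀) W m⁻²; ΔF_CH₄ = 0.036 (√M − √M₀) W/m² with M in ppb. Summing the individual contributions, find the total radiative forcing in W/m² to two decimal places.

ΔF = 2.24 W/m²

CO₂: 4.84 × ln(386/276) = 4.84 × ln(1.39855) = 4.84 × 0.33544 = 1.6235 W/m².
CH₄: 0.036 × (√1876 − √681) = 0.036 × (43.3128 − 26.0960) = 0.036 × 17.2168 = 0.6198 W/m².
Total ΔF = 1.6235 + 0.6198 = 2.2433 W/m².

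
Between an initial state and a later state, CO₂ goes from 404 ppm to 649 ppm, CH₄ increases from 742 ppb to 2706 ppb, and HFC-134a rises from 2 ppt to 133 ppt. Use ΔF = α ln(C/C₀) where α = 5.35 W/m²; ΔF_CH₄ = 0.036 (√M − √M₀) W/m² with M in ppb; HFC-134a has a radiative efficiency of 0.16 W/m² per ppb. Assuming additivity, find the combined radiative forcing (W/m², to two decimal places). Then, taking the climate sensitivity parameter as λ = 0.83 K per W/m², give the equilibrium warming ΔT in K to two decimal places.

ΔF = 3.45 W/m²; ΔT = 2.86 K

CO₂: 5.35 × ln(649/404) = 5.35 × ln(1.60644) = 5.35 × 0.47402 = 2.5360 W/m².
CH₄: 0.036 × (√2706 − √742) = 0.036 × (52.0192 − 27.2397) = 0.036 × 24.7795 = 0.8921 W/m².
HFC-134a: Δ = 133 − 2 = 131 ppt = 0.131 ppb; ΔF = 0.16 × 0.131 = 0.0210 W/m².
Total ΔF = 2.5360 + 0.8921 + 0.0210 = 3.4491 W/m².
ΔT = λ ΔF = 0.83 × 3.45 = 2.8635 K.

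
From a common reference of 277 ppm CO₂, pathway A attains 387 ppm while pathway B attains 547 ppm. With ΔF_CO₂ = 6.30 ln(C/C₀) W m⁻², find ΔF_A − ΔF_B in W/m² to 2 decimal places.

ΔF_A = 6.30 ln(387/277) = 6.30 × 0.33441 = 2.1068 W/m².
ΔF_B = 6.30 ln(547/277) = 6.30 × 0.68043 = 4.2867 W/m².
Difference: 2.1068 − 4.2867 = -2.1799 W/m².
(Equivalently, ΔF_A − ΔF_B = 6.30 ln(387/547) = 6.30 × -0.34602 = -2.1799 W/m².)

ΔF_A − ΔF_B = -2.18 W/m²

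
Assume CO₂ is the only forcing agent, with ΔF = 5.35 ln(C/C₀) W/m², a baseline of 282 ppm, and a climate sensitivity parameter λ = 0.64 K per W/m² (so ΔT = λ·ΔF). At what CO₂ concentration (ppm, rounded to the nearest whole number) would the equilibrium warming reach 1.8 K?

Required forcing: ΔF = ΔT/λ = 1.8/0.64 = 2.8125 W/m².
Then ln(C/282) = ΔF/5.35 = 2.8125/5.35 = 0.52570.
So C = 282 × e^0.52570 = 282 × 1.69164 = 477.04 ppm.

C ≈ 477 ppm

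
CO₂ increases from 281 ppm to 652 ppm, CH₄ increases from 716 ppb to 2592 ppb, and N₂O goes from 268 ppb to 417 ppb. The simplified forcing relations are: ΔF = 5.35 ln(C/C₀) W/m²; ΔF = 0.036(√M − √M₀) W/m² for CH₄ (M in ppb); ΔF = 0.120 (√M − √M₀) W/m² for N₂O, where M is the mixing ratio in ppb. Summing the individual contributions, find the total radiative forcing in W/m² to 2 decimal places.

ΔF = 5.86 W/m²

CO₂: 5.35 × ln(652/281) = 5.35 × ln(2.32028) = 5.35 × 0.84169 = 4.5030 W/m².
CH₄: 0.036 × (√2592 − √716) = 0.036 × (50.9117 − 26.7582) = 0.036 × 24.1535 = 0.8695 W/m².
N₂O: 0.120 × (√417 − √268) = 0.120 × (20.4206 − 16.3707) = 0.120 × 4.0499 = 0.4860 W/m².
Total ΔF = 4.5030 + 0.8695 + 0.4860 = 5.8585 W/m².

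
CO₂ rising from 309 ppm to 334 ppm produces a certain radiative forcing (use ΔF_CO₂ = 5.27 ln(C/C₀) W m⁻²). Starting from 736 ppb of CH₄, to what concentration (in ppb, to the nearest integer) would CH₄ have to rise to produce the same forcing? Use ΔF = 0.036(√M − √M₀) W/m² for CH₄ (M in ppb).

CO₂ forcing: 5.27 × ln(334/309) = 5.27 × 0.077800 = 0.41001 W/m².
Set 0.036(√M − √736) = 0.41001: √M = 0.41001/0.036 + √736 = 11.3892 + 27.1293 = 38.5185.
M = (38.5185)² = 1483.67 ppb.

M ≈ 1484 ppb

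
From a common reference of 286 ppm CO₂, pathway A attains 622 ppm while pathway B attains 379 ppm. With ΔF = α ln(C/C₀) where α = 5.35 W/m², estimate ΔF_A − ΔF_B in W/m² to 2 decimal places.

ΔF_A = 5.35 ln(622/286) = 5.35 × 0.77695 = 4.1567 W/m².
ΔF_B = 5.35 ln(379/286) = 5.35 × 0.28154 = 1.5062 W/m².
Difference: 4.1567 − 1.5062 = 2.6505 W/m².

ΔF_A − ΔF_B = 2.65 W/m²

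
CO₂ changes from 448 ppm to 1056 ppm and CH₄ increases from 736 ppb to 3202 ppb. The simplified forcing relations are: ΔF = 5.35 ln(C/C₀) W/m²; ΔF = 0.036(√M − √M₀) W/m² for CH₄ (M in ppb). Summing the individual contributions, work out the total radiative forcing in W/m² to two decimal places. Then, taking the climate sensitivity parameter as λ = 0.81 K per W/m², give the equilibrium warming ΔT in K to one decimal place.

ΔF = 5.65 W/m²; ΔT = 4.6 K

CO₂: 5.35 × ln(1056/448) = 5.35 × ln(2.35714) = 5.35 × 0.85745 = 4.5874 W/m².
CH₄: 0.036 × (√3202 − √736) = 0.036 × (56.5862 − 27.1293) = 0.036 × 29.4569 = 1.0604 W/m².
Total ΔF = 4.5874 + 1.0604 = 5.6478 W/m².
ΔT = λ ΔF = 0.81 × 5.65 = 4.5765 K.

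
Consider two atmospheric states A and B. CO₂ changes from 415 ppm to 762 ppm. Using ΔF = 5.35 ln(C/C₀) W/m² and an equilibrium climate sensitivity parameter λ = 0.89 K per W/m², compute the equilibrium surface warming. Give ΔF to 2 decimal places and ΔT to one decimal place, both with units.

ΔF = 3.25 W/m²; ΔT = 2.9 K

CO₂: 5.35 × ln(762/415) = 5.35 × ln(1.83614) = 5.35 × 0.60767 = 3.2510 W/m².
ΔT = λ ΔF = 0.89 × 3.25 = 2.8925 K.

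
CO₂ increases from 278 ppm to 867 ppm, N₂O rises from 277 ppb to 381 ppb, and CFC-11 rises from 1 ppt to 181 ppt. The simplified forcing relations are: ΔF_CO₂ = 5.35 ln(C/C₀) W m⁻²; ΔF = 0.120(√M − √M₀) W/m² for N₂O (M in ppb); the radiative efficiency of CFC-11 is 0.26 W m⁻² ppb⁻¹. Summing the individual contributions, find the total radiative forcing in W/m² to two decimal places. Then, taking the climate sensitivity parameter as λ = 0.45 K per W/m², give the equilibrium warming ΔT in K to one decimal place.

ΔF = 6.48 W/m²; ΔT = 2.9 K

CO₂: 5.35 × ln(867/278) = 5.35 × ln(3.11871) = 5.35 × 1.13742 = 6.0852 W/m².
N₂O: 0.120 × (√381 − √277) = 0.120 × (19.5192 − 16.6433) = 0.120 × 2.8759 = 0.3451 W/m².
CFC-11: Δ = 181 − 1 = 180 ppt = 0.180 ppb; ΔF = 0.26 × 0.180 = 0.0468 W/m².
Total ΔF = 6.0852 + 0.3451 + 0.0468 = 6.4771 W/m².
ΔT = λ ΔF = 0.45 × 6.48 = 2.9160 K.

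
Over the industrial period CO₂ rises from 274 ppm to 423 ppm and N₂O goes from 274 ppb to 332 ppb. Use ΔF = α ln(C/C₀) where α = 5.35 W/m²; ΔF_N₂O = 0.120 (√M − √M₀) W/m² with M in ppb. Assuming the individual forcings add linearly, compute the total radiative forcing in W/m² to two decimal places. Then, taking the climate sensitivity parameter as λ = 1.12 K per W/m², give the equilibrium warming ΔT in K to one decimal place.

ΔF = 2.52 W/m²; ΔT = 2.8 K

CO₂: 5.35 × ln(423/274) = 5.35 × ln(1.54380) = 5.35 × 0.43425 = 2.3232 W/m².
N₂O: 0.120 × (√332 − √274) = 0.120 × (18.2209 − 16.5529) = 0.120 × 1.6680 = 0.2002 W/m².
Total ΔF = 2.3232 + 0.2002 = 2.5234 W/m².
ΔT = λ ΔF = 1.12 × 2.52 = 2.8224 K.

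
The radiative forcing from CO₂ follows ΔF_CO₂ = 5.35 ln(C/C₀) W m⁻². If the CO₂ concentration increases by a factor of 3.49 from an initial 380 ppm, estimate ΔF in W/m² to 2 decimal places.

ΔF = 6.69 W/m²

ΔF = 5.35 × ln(3.49) = 5.35 × 1.24990 = 6.6870 W/m².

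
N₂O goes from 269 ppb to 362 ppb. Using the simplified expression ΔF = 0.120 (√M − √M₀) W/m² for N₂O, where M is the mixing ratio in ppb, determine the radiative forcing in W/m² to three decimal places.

N₂O: 0.120 × (√362 − √269) = 0.120 × (19.0263 − 16.4012) = 0.120 × 2.6251 = 0.3150 W/m².

ΔF = 0.315 W/m²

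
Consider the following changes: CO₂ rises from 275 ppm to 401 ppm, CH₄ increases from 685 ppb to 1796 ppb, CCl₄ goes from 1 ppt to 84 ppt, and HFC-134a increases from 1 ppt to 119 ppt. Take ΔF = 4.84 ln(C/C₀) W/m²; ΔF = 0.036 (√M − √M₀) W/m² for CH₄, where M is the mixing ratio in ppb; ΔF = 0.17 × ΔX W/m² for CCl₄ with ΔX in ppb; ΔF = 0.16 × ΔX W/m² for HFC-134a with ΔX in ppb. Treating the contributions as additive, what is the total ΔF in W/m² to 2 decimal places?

ΔF = 2.44 W/m²

CO₂: 4.84 × ln(401/275) = 4.84 × ln(1.45818) = 4.84 × 0.37719 = 1.8256 W/m².
CH₄: 0.036 × (√1796 − √685) = 0.036 × (42.3792 − 26.1725) = 0.036 × 16.2067 = 0.5834 W/m².
CCl₄: Δ = 84 − 1 = 83 ppt = 0.083 ppb; ΔF = 0.17 × 0.083 = 0.0141 W/m².
HFC-134a: Δ = 119 − 1 = 118 ppt = 0.118 ppb; ΔF = 0.16 × 0.118 = 0.0189 W/m².
Total ΔF = 1.8256 + 0.5834 + 0.0141 + 0.0189 = 2.4420 W/m².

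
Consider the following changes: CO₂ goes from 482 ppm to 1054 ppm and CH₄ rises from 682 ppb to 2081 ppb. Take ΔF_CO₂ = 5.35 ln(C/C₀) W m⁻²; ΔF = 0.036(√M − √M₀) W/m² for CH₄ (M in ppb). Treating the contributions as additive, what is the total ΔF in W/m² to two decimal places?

ΔF = 4.89 W/m²

CO₂: 5.35 × ln(1054/482) = 5.35 × ln(2.18672) = 5.35 × 0.78240 = 4.1858 W/m².
CH₄: 0.036 × (√2081 − √682) = 0.036 × (45.6180 − 26.1151) = 0.036 × 19.5029 = 0.7021 W/m².
Total ΔF = 4.1858 + 0.7021 = 4.8879 W/m².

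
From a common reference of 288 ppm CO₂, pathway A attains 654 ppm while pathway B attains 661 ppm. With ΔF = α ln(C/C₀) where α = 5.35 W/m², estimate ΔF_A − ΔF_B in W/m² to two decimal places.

ΔF_A − ΔF_B = -0.06 W/m²

ΔF_A = 5.35 ln(654/288) = 5.35 × 0.82015 = 4.3878 W/m².
ΔF_B = 5.35 ln(661/288) = 5.35 × 0.83079 = 4.4447 W/m².
Difference: 4.3878 − 4.4447 = -0.0569 W/m².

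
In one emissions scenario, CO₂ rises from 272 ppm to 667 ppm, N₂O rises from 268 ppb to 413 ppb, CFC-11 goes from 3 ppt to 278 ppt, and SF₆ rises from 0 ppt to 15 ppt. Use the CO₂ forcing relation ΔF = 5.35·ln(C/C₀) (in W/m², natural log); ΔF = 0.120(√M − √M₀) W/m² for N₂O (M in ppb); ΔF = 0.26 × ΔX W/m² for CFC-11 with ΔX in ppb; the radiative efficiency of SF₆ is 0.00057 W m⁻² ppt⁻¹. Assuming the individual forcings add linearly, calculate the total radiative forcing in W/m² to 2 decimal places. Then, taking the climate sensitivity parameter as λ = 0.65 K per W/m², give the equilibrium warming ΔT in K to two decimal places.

ΔF = 5.35 W/m²; ΔT = 3.48 K

CO₂: 5.35 × ln(667/272) = 5.35 × ln(2.45221) = 5.35 × 0.89699 = 4.7989 W/m².
N₂O: 0.120 × (√413 − √268) = 0.120 × (20.3224 − 16.3707) = 0.120 × 3.9517 = 0.4742 W/m².
CFC-11: Δ = 278 − 3 = 275 ppt = 0.275 ppb; ΔF = 0.26 × 0.275 = 0.0715 W/m².
SF₆: ΔF = 0.00057 × (15 − 0) = 0.00057 × 15 = 0.0086 W/m².
Total ΔF = 4.7989 + 0.4742 + 0.0715 + 0.0086 = 5.3532 W/m².
ΔT = λ ΔF = 0.65 × 5.35 = 3.4775 K.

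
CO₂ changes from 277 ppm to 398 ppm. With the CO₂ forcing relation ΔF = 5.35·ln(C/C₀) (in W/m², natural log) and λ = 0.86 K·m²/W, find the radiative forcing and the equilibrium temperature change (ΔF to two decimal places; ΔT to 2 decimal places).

ΔF = 1.94 W/m²; ΔT = 1.67 K

CO₂: 5.35 × ln(398/277) = 5.35 × ln(1.43682) = 5.35 × 0.36243 = 1.9390 W/m².
ΔT = λ ΔF = 0.86 × 1.94 = 1.6684 K.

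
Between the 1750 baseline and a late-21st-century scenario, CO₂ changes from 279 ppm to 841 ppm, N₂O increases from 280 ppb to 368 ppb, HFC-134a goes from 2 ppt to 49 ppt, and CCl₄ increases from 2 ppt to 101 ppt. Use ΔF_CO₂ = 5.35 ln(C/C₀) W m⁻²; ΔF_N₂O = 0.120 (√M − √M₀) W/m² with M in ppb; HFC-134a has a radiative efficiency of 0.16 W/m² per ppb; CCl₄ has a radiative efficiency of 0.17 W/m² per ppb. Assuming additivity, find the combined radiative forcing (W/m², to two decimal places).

CO₂: 5.35 × ln(841/279) = 5.35 × ln(3.01434) = 5.35 × 1.10338 = 5.9031 W/m².
N₂O: 0.120 × (√368 − √280) = 0.120 × (19.1833 − 16.7332) = 0.120 × 2.4501 = 0.2940 W/m².
HFC-134a: Δ = 49 − 2 = 47 ppt = 0.047 ppb; ΔF = 0.16 × 0.047 = 0.0075 W/m².
CCl₄: Δ = 101 − 2 = 99 ppt = 0.099 ppb; ΔF = 0.17 × 0.099 = 0.0168 W/m².
Total ΔF = 5.9031 + 0.2940 + 0.0075 + 0.0168 = 6.2214 W/m².

ΔF = 6.22 W/m²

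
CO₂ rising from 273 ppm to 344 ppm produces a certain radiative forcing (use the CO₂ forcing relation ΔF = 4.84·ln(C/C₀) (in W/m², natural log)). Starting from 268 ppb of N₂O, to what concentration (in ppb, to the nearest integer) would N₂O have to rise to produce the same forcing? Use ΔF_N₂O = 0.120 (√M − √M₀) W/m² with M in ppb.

M ≈ 660 ppb

CO₂ forcing: 4.84 × ln(344/273) = 4.84 × 0.231170 = 1.11886 W/m².
Set 0.120(√M − √268) = 1.11886: √M = 1.11886/0.120 + √268 = 9.3238 + 16.3707 = 25.6945.
M = (25.6945)² = 660.21 ppb.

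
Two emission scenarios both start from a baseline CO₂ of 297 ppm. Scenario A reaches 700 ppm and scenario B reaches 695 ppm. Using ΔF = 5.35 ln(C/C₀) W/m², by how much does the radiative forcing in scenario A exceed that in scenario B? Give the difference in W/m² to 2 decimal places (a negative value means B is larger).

ΔF_A = 5.35 ln(700/297) = 5.35 × 0.85735 = 4.5868 W/m².
ΔF_B = 5.35 ln(695/297) = 5.35 × 0.85018 = 4.5485 W/m².
Difference: 4.5868 − 4.5485 = 0.0383 W/m².

ΔF_A − ΔF_B = 0.04 W/m²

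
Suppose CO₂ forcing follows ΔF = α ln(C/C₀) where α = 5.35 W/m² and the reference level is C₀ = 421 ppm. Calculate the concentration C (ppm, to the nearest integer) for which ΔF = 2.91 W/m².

C ≈ 725 ppm

Set 5.35 ln(C/421) = 2.91, so ln(C/421) = 2.91/5.35 = 0.54393.
Then C/421 = e^0.54393 = 1.72276, giving C = 421 × 1.72276 = 725.28 ppm.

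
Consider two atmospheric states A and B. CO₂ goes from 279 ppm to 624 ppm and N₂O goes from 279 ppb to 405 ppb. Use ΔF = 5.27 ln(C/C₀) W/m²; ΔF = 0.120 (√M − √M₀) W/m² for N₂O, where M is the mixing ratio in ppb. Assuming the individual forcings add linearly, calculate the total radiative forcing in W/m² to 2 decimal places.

CO₂: 5.27 × ln(624/279) = 5.27 × ln(2.23656) = 5.27 × 0.80494 = 4.2420 W/m².
N₂O: 0.120 × (√405 − √279) = 0.120 × (20.1246 − 16.7033) = 0.120 × 3.4213 = 0.4106 W/m².
Total ΔF = 4.2420 + 0.4106 = 4.6526 W/m².

ΔF = 4.65 W/m²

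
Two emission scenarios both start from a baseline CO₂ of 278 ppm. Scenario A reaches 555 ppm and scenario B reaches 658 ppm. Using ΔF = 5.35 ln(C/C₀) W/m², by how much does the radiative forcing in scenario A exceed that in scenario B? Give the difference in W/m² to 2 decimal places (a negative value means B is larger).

ΔF_A − ΔF_B = -0.91 W/m²

ΔF_A = 5.35 ln(555/278) = 5.35 × 0.69135 = 3.6987 W/m².
ΔF_B = 5.35 ln(658/278) = 5.35 × 0.86158 = 4.6095 W/m².
Difference: 3.6987 − 4.6095 = -0.9108 W/m².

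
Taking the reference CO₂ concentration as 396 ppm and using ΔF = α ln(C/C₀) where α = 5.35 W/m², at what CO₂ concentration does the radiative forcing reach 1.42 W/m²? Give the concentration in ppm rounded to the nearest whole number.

Set 5.35 ln(C/396) = 1.42, so ln(C/396) = 1.42/5.35 = 0.26542.
Then C/396 = e^0.26542 = 1.30398, giving C = 396 × 1.30398 = 516.38 ppm.

C ≈ 516 ppm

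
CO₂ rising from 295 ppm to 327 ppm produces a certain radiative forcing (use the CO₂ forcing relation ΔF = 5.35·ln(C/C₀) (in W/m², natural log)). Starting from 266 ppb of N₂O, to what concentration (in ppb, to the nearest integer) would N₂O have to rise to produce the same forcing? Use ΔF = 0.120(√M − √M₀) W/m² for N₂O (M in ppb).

CO₂ forcing: 5.35 × ln(327/295) = 5.35 × 0.102985 = 0.55097 W/m².
Set 0.120(√M − √266) = 0.55097: √M = 0.55097/0.120 + √266 = 4.5914 + 16.3095 = 20.9009.
M = (20.9009)² = 436.85 ppb.

M ≈ 437 ppb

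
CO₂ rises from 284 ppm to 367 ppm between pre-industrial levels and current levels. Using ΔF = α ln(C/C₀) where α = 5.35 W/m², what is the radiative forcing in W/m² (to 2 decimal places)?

CO₂: 5.35 × ln(367/284) = 5.35 × ln(1.29225) = 5.35 × 0.25638 = 1.3716 W/m².

ΔF = 1.37 W/m²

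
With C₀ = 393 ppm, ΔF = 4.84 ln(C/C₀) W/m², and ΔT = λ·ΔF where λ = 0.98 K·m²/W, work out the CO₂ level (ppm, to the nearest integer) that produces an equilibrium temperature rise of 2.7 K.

C ≈ 694 ppm

Required forcing: ΔF = ΔT/λ = 2.7/0.98 = 2.7551 W/m².
Then ln(C/393) = ΔF/4.84 = 2.7551/4.84 = 0.56924.
So C = 393 × e^0.56924 = 393 × 1.76692 = 694.40 ppm.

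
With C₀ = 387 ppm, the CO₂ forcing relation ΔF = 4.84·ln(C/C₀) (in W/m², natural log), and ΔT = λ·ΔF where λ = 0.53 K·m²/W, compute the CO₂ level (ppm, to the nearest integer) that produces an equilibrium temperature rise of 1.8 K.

Required forcing: ΔF = ΔT/λ = 1.8/0.53 = 3.3962 W/m².
Then ln(C/387) = ΔF/4.84 = 3.3962/4.84 = 0.70169.
So C = 387 × e^0.70169 = 387 × 2.01716 = 780.64 ppm.

C ≈ 781 ppm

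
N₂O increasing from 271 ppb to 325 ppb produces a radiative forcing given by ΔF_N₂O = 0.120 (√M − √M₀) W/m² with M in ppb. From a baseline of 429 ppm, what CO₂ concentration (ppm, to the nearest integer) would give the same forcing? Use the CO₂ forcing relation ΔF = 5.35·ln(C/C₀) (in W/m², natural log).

N₂O forcing: 0.120 × (√325 − √271) = 0.120 × (18.0278 − 16.4621) = 0.120 × 1.5657 = 0.18788 W/m².
Set 5.35 ln(C/429) = 0.18788: ln(C/429) = 0.18788/5.35 = 0.03512, so C = 429 × e^0.03512 = 429 × 1.03574 = 444.33 ppm.

C ≈ 444 ppm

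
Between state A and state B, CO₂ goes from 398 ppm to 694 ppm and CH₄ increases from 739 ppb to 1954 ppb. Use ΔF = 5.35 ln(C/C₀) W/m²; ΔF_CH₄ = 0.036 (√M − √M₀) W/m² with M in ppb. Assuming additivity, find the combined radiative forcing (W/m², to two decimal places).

ΔF = 3.59 W/m²

CO₂: 5.35 × ln(694/398) = 5.35 × ln(1.74372) = 5.35 × 0.55602 = 2.9747 W/m².
CH₄: 0.036 × (√1954 − √739) = 0.036 × (44.2041 − 27.1846) = 0.036 × 17.0195 = 0.6127 W/m².
Total ΔF = 2.9747 + 0.6127 = 3.5874 W/m².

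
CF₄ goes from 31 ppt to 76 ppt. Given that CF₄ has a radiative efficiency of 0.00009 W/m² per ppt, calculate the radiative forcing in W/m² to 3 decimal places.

ΔF = 0.004 W/m²

CF₄: ΔF = 0.00009 × (76 − 31) = 0.00009 × 45 = 0.0041 W/m².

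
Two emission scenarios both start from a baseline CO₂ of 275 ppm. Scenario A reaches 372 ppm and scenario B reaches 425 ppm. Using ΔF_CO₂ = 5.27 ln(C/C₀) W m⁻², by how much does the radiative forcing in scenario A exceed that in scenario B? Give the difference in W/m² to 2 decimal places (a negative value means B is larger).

ΔF_A − ΔF_B = -0.70 W/m²

ΔF_A = 5.27 ln(372/275) = 5.27 × 0.30212 = 1.5922 W/m².
ΔF_B = 5.27 ln(425/275) = 5.27 × 0.43532 = 2.2941 W/m².
Difference: 1.5922 − 2.2941 = -0.7019 W/m².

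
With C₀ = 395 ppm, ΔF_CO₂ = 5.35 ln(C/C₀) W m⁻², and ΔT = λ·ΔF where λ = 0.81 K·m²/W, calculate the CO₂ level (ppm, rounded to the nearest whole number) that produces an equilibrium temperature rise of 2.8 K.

C ≈ 754 ppm

Required forcing: ΔF = ΔT/λ = 2.8/0.81 = 3.4568 W/m².
Then ln(C/395) = ΔF/5.35 = 3.4568/5.35 = 0.64613.
So C = 395 × e^0.64613 = 395 × 1.90814 = 753.72 ppm.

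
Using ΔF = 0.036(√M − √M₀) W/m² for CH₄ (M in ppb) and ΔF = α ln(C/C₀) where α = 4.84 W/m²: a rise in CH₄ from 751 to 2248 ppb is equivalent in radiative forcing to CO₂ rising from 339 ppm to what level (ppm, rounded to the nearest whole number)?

C ≈ 393 ppm

CH₄ forcing: 0.036 × (√2248 − √751) = 0.036 × (47.4131 − 27.4044) = 0.036 × 20.0087 = 0.72031 W/m².
Set 4.84 ln(C/339) = 0.72031: ln(C/339) = 0.72031/4.84 = 0.14882, so C = 339 × e^0.14882 = 339 × 1.16046 = 393.40 ppm.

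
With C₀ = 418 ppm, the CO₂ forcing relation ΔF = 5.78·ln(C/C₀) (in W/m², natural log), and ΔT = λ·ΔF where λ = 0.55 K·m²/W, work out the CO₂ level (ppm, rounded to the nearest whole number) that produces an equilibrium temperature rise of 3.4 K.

Required forcing: ΔF = ΔT/λ = 3.4/0.55 = 6.1818 W/m².
Then ln(C/418) = ΔF/5.78 = 6.1818/5.78 = 1.06952.
So C = 418 × e^1.06952 = 418 × 2.91398 = 1218.04 ppm.

C ≈ 1218 ppm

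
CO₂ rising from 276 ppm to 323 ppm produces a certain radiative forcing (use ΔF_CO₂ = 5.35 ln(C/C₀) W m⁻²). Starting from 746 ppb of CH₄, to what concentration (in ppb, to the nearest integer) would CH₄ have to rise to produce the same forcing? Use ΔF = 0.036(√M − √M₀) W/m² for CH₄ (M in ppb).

CO₂ forcing: 5.35 × ln(323/276) = 5.35 × 0.157251 = 0.84129 W/m².
Set 0.036(√M − √746) = 0.84129: √M = 0.84129/0.036 + √746 = 23.3692 + 27.3130 = 50.6822.
M = (50.6822)² = 2568.69 ppb.

M ≈ 2569 ppb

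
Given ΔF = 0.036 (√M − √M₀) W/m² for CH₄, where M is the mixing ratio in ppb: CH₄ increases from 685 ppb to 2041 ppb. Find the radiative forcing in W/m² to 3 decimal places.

ΔF = 0.684 W/m²

CH₄: 0.036 × (√2041 − √685) = 0.036 × (45.1774 − 26.1725) = 0.036 × 19.0049 = 0.6842 W/m².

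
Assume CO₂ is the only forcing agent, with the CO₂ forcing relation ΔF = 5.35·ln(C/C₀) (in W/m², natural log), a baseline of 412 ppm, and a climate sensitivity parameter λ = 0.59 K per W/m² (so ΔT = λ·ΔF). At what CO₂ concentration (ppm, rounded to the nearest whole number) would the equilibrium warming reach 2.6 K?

C ≈ 939 ppm

Required forcing: ΔF = ΔT/λ = 2.6/0.59 = 4.4068 W/m².
Then ln(C/412) = ΔF/5.35 = 4.4068/5.35 = 0.82370.
So C = 412 × e^0.82370 = 412 × 2.27892 = 938.92 ppm.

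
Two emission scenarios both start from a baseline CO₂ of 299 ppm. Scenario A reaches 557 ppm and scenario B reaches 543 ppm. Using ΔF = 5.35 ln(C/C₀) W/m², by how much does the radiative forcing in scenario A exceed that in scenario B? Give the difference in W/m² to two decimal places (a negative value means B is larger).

ΔF_A = 5.35 ln(557/299) = 5.35 × 0.62212 = 3.3283 W/m².
ΔF_B = 5.35 ln(543/299) = 5.35 × 0.59667 = 3.1922 W/m².
Difference: 3.3283 − 3.1922 = 0.1361 W/m².

ΔF_A − ΔF_B = 0.14 W/m²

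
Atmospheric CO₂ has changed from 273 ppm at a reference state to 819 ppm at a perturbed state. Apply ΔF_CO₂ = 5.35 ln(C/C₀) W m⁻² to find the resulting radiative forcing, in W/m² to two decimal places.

CO₂: 5.35 × ln(819/273) = 5.35 × ln(3.00000) = 5.35 × 1.09861 = 5.8776 W/m².

ΔF = 5.88 W/m²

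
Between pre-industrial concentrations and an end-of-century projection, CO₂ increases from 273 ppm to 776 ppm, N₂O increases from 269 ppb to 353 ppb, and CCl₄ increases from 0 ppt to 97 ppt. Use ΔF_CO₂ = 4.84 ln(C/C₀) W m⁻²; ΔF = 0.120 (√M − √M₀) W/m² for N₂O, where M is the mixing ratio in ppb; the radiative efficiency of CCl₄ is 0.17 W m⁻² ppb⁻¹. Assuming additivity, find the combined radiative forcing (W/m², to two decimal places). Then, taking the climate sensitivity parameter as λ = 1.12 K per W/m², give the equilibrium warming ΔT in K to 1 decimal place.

CO₂: 4.84 × ln(776/273) = 4.84 × ln(2.84249) = 4.84 × 1.04468 = 5.0563 W/m².
N₂O: 0.120 × (√353 − √269) = 0.120 × (18.7883 − 16.4012) = 0.120 × 2.3871 = 0.2865 W/m².
CCl₄: Δ = 97 − 0 = 97 ppt = 0.097 ppb; ΔF = 0.17 × 0.097 = 0.0165 W/m².
Total ΔF = 5.0563 + 0.2865 + 0.0165 = 5.3593 W/m².
ΔT = λ ΔF = 1.12 × 5.36 = 6.0032 K.

ΔF = 5.36 W/m²; ΔT = 6.0 K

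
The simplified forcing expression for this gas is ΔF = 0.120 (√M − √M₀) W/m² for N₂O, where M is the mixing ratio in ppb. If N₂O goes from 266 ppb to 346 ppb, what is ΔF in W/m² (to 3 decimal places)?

ΔF = 0.275 W/m²

N₂O: 0.120 × (√346 − √266) = 0.120 × (18.6011 − 16.3095) = 0.120 × 2.2916 = 0.2750 W/m².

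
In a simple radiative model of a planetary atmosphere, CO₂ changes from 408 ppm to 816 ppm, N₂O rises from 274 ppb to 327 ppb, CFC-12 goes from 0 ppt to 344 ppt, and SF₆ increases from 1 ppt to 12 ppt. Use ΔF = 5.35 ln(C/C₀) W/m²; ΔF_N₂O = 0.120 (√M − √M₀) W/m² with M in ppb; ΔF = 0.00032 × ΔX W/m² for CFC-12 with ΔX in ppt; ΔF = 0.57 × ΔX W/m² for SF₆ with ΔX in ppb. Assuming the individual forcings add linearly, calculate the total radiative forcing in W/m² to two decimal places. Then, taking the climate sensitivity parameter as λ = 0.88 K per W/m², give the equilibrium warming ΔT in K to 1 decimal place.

CO₂: 5.35 × ln(816/408) = 5.35 × ln(2.00000) = 5.35 × 0.69315 = 3.7084 W/m².
N₂O: 0.120 × (√327 − √274) = 0.120 × (18.0831 − 16.5529) = 0.120 × 1.5302 = 0.1836 W/m².
CFC-12: ΔF = 0.00032 × (344 − 0) = 0.00032 × 344 = 0.1101 W/m².
SF₆: Δ = 12 − 1 = 11 ppt = 0.011 ppb; ΔF = 0.57 × 0.011 = 0.0063 W/m².
Total ΔF = 3.7084 + 0.1836 + 0.1101 + 0.0063 = 4.0084 W/m².
ΔT = λ ΔF = 0.88 × 4.01 = 3.5288 K.

ΔF = 4.01 W/m²; ΔT = 3.5 K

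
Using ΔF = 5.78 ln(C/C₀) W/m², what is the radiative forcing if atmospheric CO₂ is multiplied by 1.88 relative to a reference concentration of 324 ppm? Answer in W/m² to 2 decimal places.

ΔF = 3.65 W/m²

Because the forcing depends only on the ratio C/C₀, the initial concentration does not enter.
ΔF = 5.78 × ln(1.88) = 5.78 × 0.63127 = 3.6487 W/m².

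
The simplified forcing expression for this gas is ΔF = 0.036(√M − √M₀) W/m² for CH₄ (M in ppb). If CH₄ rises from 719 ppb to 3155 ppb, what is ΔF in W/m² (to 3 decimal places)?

CH₄: 0.036 × (√3155 − √719) = 0.036 × (56.1694 − 26.8142) = 0.036 × 29.3552 = 1.0568 W/m².

ΔF = 1.057 W/m²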